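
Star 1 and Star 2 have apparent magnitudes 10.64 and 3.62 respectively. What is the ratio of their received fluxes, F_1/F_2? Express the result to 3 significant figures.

F_1/F_2 ≈ 1.56×10^-3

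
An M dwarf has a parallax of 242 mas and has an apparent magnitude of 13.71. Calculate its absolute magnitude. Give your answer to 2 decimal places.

M ≈ 15.63

p = 242 mas = 0.242″ → d = 1/p = 4.132 pc
5 log₁₀(d/10 pc) = 5 log₁₀(4.132) − 5 = -1.919
M = m − 5 log₁₀(d/10) = 13.71 + 1.919 = 15.629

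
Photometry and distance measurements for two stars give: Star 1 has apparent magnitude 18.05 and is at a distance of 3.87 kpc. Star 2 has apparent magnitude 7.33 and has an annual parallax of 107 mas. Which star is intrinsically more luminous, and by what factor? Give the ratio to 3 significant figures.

Star 1 is more luminous, by a factor of 8.83.

Star 1: d = 3.87 kpc = 3870 pc
Star 1: M = m − 5 log₁₀ d + 5 = 18.05 − 5·3.5877 + 5 = 5.111
Star 2: p = 107 mas = 0.107″ → d = 1/p = 9.346 pc
Star 2: M = m − 5 log₁₀ d + 5 = 7.33 − 5·0.9706 + 5 = 7.477
ΔM = M_1 − M_2 = 5.111 − (7.477) = -2.365; smaller M is more luminous → Star 1.
L ratio = 10^(0.4 |ΔM|) = 10^0.946 = 8.835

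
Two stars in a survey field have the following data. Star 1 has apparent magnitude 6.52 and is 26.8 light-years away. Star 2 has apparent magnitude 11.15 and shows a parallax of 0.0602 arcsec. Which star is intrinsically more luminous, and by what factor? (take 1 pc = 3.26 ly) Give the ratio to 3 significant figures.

Star 1 is more luminous, by a factor of 17.4.

Star 1: d = 26.8 ly / 3.26 = 8.221 pc
Star 1: M = m − 5 log₁₀ d + 5 = 6.52 − 5·0.9149 + 5 = 6.945
Star 2: d = 1/p = 1/0.0602″ = 16.61 pc
Star 2: M = m − 5 log₁₀ d + 5 = 11.15 − 5·1.2204 + 5 = 10.048
ΔM = M_1 − M_2 = 6.945 − (10.048) = -3.103; smaller M is more luminous → Star 1.
L ratio = 10^(0.4 |ΔM|) = 10^1.241 = 17.42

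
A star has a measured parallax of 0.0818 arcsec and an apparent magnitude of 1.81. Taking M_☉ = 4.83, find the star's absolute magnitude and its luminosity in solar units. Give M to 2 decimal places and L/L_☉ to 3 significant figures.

d = 1/p = 1/0.0818″ = 12.22 pc
M = m − 5 log₁₀ d + 5 = 1.81 − 5·1.0872 + 5 = 1.374
M − M_☉ = 1.374 − 4.83 = -3.456
L/L_☉ = 10^(−0.4 × -3.456) = 24.13

M ≈ 1.37; L/L_☉ ≈ 24.1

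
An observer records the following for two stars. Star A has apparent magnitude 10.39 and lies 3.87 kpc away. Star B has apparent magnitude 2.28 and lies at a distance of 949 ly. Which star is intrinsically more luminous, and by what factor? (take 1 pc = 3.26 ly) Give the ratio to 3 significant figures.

Star B is more luminous, by a factor of 9.92.

Star A: d = 3.87 kpc = 3870 pc
Star A: M = m − 5 log₁₀ d + 5 = 10.39 − 5·3.5877 + 5 = -2.549
Star B: d = 949 ly / 3.26 = 291.1 pc
Star B: M = m − 5 log₁₀ d + 5 = 2.28 − 5·2.4640 + 5 = -5.040
ΔM = M_A − M_B = -2.549 − (-5.040) = 2.492; smaller M is more luminous → Star B.
L ratio = 10^(0.4 |ΔM|) = 10^0.997 = 9.924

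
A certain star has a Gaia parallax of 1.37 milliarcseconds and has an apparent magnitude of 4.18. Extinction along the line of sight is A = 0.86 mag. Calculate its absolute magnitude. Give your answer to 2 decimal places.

p = 1.37 mas = 1.37×10^-3″ → d = 1/p = 729.9 pc
5 log₁₀(d/10 pc) = 5 log₁₀(729.9) − 5 = 9.316
M = m − 5 log₁₀(d/10) − A = 4.18 − 9.316 − 0.86 = -5.996

M ≈ -6.00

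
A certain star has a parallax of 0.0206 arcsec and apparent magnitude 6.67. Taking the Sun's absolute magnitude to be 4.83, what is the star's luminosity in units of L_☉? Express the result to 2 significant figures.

L/L_☉ ≈ 4.3

d = 1/p = 1/0.0206″ = 48.54 pc
M = m − 5 log₁₀ d + 5 = 6.67 − 5·1.6861 + 5 = 3.239
M − M_☉ = 3.239 − 4.83 = -1.591
L/L_☉ = 10^(−0.4 × -1.591) = 4.328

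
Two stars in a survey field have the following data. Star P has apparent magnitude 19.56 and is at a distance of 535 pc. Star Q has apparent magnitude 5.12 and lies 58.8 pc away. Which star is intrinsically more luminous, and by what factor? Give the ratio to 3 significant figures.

Star Q is more luminous, by a factor of 7210.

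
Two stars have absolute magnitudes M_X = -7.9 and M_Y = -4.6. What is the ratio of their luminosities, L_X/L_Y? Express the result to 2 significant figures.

L_X/L_Y ≈ 21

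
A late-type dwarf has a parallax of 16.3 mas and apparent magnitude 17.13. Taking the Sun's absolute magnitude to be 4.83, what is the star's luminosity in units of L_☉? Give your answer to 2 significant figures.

d = 1/p = 1000/16.3 mas = 61.35 pc
M = m − 5 log₁₀ d + 5 = 17.13 − 5·1.7878 + 5 = 13.191
M − M_☉ = 13.191 − 4.83 = 8.361
L/L_☉ = 10^(−0.4 × 8.361) = 4.525×10^-4

L/L_☉ ≈ 4.5×10^-4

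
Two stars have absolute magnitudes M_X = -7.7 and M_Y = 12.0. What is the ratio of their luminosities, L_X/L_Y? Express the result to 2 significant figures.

ΔM = M_X − M_Y = -19.7
L_X/L_Y = 10^(−0.4 ΔM) = 10^7.880 = 7.586×10^7

L_X/L_Y ≈ 7.6×10^7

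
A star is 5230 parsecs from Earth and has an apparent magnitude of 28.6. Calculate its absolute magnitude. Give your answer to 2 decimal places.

5 log₁₀(d/10 pc) = 5 log₁₀(5230) − 5 = 13.593
M = m − 5 log₁₀(d/10) = 28.6 − 13.593 = 15.007

M ≈ 15.01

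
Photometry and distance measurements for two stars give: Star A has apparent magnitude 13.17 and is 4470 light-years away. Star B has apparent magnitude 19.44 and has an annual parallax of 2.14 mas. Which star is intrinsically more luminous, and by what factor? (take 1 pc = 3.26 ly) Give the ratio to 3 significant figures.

Star A is more luminous, by a factor of 2770.

Star A: d = 4470 ly / 3.26 = 1371 pc
Star A: M = m − 5 log₁₀ d + 5 = 13.17 − 5·3.1371 + 5 = 2.485
Star B: p = 2.14 mas = 2.14×10^-3″ → d = 1/p = 467.3 pc
Star B: M = m − 5 log₁₀ d + 5 = 19.44 − 5·2.6696 + 5 = 11.092
ΔM = M_A − M_B = 2.485 − (11.092) = -8.608; smaller M is more luminous → Star A.
L ratio = 10^(0.4 |ΔM|) = 10^3.443 = 2773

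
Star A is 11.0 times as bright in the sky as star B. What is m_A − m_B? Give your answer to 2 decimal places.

m_A − m_B ≈ -2.60

Pogson: Δm = −2.5 log₁₀(ratio) = −2.5 log₁₀(11.0) = −2.5 × 1.0414 = -2.603
Star A is brighter, so it has the smaller magnitude: the difference is negative.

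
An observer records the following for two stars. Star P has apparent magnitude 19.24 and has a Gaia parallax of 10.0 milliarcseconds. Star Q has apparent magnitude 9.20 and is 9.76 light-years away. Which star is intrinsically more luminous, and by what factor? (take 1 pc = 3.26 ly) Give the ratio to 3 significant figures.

Star P: p = 10.0 mas = 0.0100″ → d = 1/p = 100.0 pc
Star P: M = m − 5 log₁₀ d + 5 = 19.24 − 5·2.0000 + 5 = 14.240
Star Q: d = 9.76 ly / 3.26 = 2.994 pc
Star Q: M = m − 5 log₁₀ d + 5 = 9.20 − 5·0.4762 + 5 = 11.819
ΔM = M_P − M_Q = 14.240 − (11.819) = 2.421; smaller M is more luminous → Star Q.
L ratio = 10^(0.4 |ΔM|) = 10^0.968 = 9.300

Star Q is more luminous, by a factor of 9.30.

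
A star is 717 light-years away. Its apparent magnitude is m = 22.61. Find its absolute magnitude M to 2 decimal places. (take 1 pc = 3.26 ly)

M ≈ 15.90

d = 717 ly / 3.26 = 219.9 pc
5 log₁₀(d/10 pc) = 5 log₁₀(219.9) − 5 = 6.712
M = m − 5 log₁₀(d/10) = 22.61 − 6.712 = 15.898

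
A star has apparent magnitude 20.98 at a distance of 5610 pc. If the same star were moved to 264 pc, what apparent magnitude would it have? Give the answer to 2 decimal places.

Flux ∝ 1/d², so Δm = 5 log₁₀(d₂/d₁) = 5 log₁₀(264/5610) = -6.637
m₂ = m₁ + Δm = 20.98 + (-6.637) = 14.343

m ≈ 14.34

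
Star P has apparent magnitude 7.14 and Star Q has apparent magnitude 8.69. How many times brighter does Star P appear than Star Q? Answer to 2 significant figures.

Δm = 7.14 − (8.69) = -1.55
Flux ratio = 10^(−0.4 Δm) = 10^(−0.4 × -1.55) = 10^0.620 = 4.169

4.2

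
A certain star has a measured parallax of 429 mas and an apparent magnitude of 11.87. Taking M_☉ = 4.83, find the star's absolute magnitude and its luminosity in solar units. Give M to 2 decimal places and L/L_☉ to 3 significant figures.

M ≈ 15.03; L/L_☉ ≈ 8.30×10^-5

d = 1/p = 1000/429 mas = 2.331 pc
M = m − 5 log₁₀ d + 5 = 11.87 − 5·0.3675 + 5 = 15.032
M − M_☉ = 15.032 − 4.83 = 10.202
L/L_☉ = 10^(−0.4 × 10.202) = 8.300×10^-5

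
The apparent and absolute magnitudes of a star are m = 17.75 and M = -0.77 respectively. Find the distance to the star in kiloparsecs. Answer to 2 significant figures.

d ≈ 51 kpc

μ = m − M = 18.520
m − M = 5 log₁₀ d − 5
log₁₀ d = (m − M)/5 + 1 = 4.7040
d = 10^4.7040 = 50580 pc
= 50.58 kpc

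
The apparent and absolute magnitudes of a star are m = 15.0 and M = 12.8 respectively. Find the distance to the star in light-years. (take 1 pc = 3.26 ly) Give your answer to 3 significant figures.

μ = m − M = 2.200
m − M = 5 log₁₀ d − 5
log₁₀ d = (m − M)/5 + 1 = 1.4400
d = 10^1.4400 = 27.54 pc
= 89.79 ly

d ≈ 89.8 ly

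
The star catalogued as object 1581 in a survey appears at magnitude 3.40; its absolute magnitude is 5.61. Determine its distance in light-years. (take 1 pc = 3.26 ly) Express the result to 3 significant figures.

d ≈ 11.8 ly

μ = m − M = -2.210
m − M = 5 log₁₀ d − 5
log₁₀ d = (m − M)/5 + 1 = 0.5580
d = 10^0.5580 = 3.614 pc
= 11.78 ly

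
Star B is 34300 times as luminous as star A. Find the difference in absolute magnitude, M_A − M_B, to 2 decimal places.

Pogson: ΔM = −2.5 log₁₀(ratio) = −2.5 log₁₀(34300) = −2.5 × 4.5353 = -11.338
Star B is brighter so has the smaller magnitude: M_A − M_B is positive.

M_A − M_B ≈ 11.34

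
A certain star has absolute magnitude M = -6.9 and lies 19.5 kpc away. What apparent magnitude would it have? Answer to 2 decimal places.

m ≈ 9.55

d = 19.5 kpc = 19500 pc
m = M + 5 log₁₀ d − 5 = -6.9 + 5·4.2900 − 5 = 9.550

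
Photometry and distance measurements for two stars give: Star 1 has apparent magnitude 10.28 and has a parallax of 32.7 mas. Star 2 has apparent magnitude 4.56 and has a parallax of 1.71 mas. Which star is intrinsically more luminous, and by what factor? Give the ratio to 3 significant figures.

Star 2 is more luminous, by a factor of 71000.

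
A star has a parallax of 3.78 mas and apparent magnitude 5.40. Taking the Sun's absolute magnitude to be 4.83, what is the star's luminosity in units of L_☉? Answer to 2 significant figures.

L/L_☉ ≈ 410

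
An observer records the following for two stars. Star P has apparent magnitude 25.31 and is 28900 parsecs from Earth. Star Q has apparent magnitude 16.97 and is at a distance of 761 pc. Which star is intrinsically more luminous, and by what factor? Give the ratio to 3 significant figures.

Star Q is more luminous, by a factor of 1.50.

Star P: M = m − 5 log₁₀ d + 5 = 25.31 − 5·4.4609 + 5 = 8.006
Star Q: M = m − 5 log₁₀ d + 5 = 16.97 − 5·2.8814 + 5 = 7.563
ΔM = M_P − M_Q = 8.006 − (7.563) = 0.442; smaller M is more luminous → Star Q.
L ratio = 10^(0.4 |ΔM|) = 10^0.177 = 1.503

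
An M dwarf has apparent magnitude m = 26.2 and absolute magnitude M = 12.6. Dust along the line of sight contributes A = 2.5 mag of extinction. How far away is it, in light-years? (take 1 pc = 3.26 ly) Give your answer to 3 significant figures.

d ≈ 5410 ly

m − M = 5 log₁₀(d/10 pc) + A  ⇒  26.2 − (12.6) − 2.5 = 5 log₁₀(d/10)
11.100 = 5 log₁₀(d/10)
log₁₀ d = (m − M − A)/5 + 1 = 3.2200
d = 10^3.2200 = 1660 pc
= 5410 ly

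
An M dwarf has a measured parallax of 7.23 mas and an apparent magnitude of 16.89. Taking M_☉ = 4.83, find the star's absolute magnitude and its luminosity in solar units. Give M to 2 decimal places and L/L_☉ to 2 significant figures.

M ≈ 11.19; L/L_☉ ≈ 2.9×10^-3

d = 1/p = 1000/7.23 mas = 138.3 pc
M = m − 5 log₁₀ d + 5 = 16.89 − 5·2.1409 + 5 = 11.186
M − M_☉ = 11.186 − 4.83 = 6.356
L/L_☉ = 10^(−0.4 × 6.356) = 2.869×10^-3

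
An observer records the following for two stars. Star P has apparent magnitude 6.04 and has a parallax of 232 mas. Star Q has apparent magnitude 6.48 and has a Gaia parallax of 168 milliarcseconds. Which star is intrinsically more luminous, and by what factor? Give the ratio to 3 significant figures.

Star Q is more luminous, by a factor of 1.27.

Star P: p = 232 mas = 0.232″ → d = 1/p = 4.310 pc
Star P: M = m − 5 log₁₀ d + 5 = 6.04 − 5·0.6345 + 5 = 7.867
Star Q: p = 168 mas = 0.168″ → d = 1/p = 5.952 pc
Star Q: M = m − 5 log₁₀ d + 5 = 6.48 − 5·0.7747 + 5 = 7.607
ΔM = M_P − M_Q = 7.867 − (7.607) = 0.261; smaller M is more luminous → Star Q.
L ratio = 10^(0.4 |ΔM|) = 10^0.104 = 1.272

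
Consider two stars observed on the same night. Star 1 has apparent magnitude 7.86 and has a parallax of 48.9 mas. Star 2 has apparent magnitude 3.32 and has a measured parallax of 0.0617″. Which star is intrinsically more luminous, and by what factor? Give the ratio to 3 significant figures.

Star 2 is more luminous, by a factor of 41.1.

Star 1: p = 48.9 mas = 0.0489″ → d = 1/p = 20.45 pc
Star 1: M = m − 5 log₁₀ d + 5 = 7.86 − 5·1.3107 + 5 = 6.307
Star 2: d = 1/p = 1/0.0617″ = 16.21 pc
Star 2: M = m − 5 log₁₀ d + 5 = 3.32 − 5·1.2097 + 5 = 2.271
ΔM = M_1 − M_2 = 6.307 − (2.271) = 4.035; smaller M is more luminous → Star 2.
L ratio = 10^(0.4 |ΔM|) = 10^1.614 = 41.12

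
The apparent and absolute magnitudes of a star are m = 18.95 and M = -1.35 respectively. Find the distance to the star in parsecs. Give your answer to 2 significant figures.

d ≈ 110000 pc

Distance modulus: m − M = 18.95 − (-1.35) = 20.300
m − M = 5 log₁₀ d − 5
log₁₀ d = (m − M)/5 + 1 = 5.0600
d = 10^5.0600 = 114800 pc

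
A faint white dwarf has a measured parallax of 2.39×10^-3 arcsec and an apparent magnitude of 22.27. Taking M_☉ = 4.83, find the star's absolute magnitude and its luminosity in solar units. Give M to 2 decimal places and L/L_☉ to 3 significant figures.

M ≈ 14.16; L/L_☉ ≈ 1.85×10^-4

d = 1/p = 1/2.39×10^-3″ = 418.4 pc
M = m − 5 log₁₀ d + 5 = 22.27 − 5·2.6216 + 5 = 14.162
M − M_☉ = 14.162 − 4.83 = 9.332
L/L_☉ = 10^(−0.4 × 9.332) = 1.850×10^-4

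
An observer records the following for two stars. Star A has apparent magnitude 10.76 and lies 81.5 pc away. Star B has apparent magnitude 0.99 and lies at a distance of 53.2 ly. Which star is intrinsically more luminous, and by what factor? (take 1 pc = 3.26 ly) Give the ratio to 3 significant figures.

Star A: M = m − 5 log₁₀ d + 5 = 10.76 − 5·1.9112 + 5 = 6.204
Star B: d = 53.2 ly / 3.26 = 16.32 pc
Star B: M = m − 5 log₁₀ d + 5 = 0.99 − 5·1.2127 + 5 = -0.073
ΔM = M_A − M_B = 6.204 − (-0.073) = 6.278; smaller M is more luminous → Star B.
L ratio = 10^(0.4 |ΔM|) = 10^2.511 = 324.4

Star B is more luminous, by a factor of 324.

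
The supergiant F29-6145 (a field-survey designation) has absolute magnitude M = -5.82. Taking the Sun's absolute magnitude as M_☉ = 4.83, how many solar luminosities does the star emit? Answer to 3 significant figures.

L/L_☉ ≈ 18200

M − M_☉ = -5.82 − 4.83 = -10.650
L/L_☉ = 10^(−0.4 (M − M_☉)) = 10^4.260 = 18200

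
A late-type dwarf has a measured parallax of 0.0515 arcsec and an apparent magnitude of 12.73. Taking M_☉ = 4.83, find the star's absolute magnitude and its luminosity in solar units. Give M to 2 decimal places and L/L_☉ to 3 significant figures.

M ≈ 11.29; L/L_☉ ≈ 2.61×10^-3

d = 1/p = 1/0.0515″ = 19.42 pc
M = m − 5 log₁₀ d + 5 = 12.73 − 5·1.2882 + 5 = 11.289
M − M_☉ = 11.289 − 4.83 = 6.459
L/L_☉ = 10^(−0.4 × 6.459) = 2.608×10^-3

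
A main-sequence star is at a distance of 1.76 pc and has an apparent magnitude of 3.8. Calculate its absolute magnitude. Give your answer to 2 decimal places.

M ≈ 7.57

5 log₁₀(d/10 pc) = 5 log₁₀(1.760) − 5 = -3.772
M = m − 5 log₁₀(d/10) = 3.8 + 3.772 = 7.572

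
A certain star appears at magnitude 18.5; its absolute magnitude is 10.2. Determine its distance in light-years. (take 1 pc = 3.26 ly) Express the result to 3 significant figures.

d ≈ 1490 ly

Distance modulus: m − M = 18.5 − (10.2) = 8.300
m − M = 5 log₁₀ d − 5
log₁₀ d = (m − M)/5 + 1 = 2.6600
d = 10^2.6600 = 457.1 pc
= 1490 ly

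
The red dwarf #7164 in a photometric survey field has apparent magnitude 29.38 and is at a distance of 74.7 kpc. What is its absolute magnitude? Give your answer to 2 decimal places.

d = 74.7 kpc = 74700 pc
5 log₁₀(d/10 pc) = 5 log₁₀(74700) − 5 = 19.367
M = m − 5 log₁₀(d/10) = 29.38 − 19.367 = 10.013

M ≈ 10.01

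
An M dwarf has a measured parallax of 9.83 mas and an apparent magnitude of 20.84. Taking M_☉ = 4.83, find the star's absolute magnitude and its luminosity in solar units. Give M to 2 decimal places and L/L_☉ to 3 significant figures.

d = 1/p = 1000/9.83 mas = 101.7 pc
M = m − 5 log₁₀ d + 5 = 20.84 − 5·2.0074 + 5 = 15.803
M − M_☉ = 15.803 − 4.83 = 10.973
L/L_☉ = 10^(−0.4 × 10.973) = 4.082×10^-5

M ≈ 15.80; L/L_☉ ≈ 4.08×10^-5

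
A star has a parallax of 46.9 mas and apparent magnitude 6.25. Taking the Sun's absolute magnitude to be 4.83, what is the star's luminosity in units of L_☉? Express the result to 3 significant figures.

d = 1/p = 1000/46.9 mas = 21.32 pc
M = m − 5 log₁₀ d + 5 = 6.25 − 5·1.3288 + 5 = 4.606
M − M_☉ = 4.606 − 4.83 = -0.224
L/L_☉ = 10^(−0.4 × -0.224) = 1.229

L/L_☉ ≈ 1.23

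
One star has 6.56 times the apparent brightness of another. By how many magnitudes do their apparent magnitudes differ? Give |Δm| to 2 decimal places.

|Δm| ≈ 2.04

Pogson: Δm = −2.5 log₁₀(ratio) = −2.5 log₁₀(6.56) = −2.5 × 0.8169 = -2.042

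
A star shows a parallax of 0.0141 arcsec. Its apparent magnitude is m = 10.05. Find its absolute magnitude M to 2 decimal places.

M ≈ 5.80

d = 1/p = 1/0.0141″ = 70.92 pc
5 log₁₀(d/10 pc) = 5 log₁₀(70.92) − 5 = 4.254
M = m − 5 log₁₀(d/10) = 10.05 − 4.254 = 5.796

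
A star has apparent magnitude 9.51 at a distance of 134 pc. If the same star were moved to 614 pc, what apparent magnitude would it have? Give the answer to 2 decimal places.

m ≈ 12.82

Flux ∝ 1/d², so Δm = 5 log₁₀(d₂/d₁) = 5 log₁₀(614/134) = 3.305
m₂ = m₁ + Δm = 9.51 + (3.305) = 12.815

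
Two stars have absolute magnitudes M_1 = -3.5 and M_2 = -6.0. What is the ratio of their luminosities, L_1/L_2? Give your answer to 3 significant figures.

L_1/L_2 ≈ 0.100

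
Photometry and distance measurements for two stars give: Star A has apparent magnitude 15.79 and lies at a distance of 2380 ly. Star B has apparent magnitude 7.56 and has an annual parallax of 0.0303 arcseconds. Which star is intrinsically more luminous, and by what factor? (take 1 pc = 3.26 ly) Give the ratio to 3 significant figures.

Star A: d = 2380 ly / 3.26 = 730.1 pc
Star A: M = m − 5 log₁₀ d + 5 = 15.79 − 5·2.8634 + 5 = 6.473
Star B: d = 1/p = 1/0.0303″ = 33.00 pc
Star B: M = m − 5 log₁₀ d + 5 = 7.56 − 5·1.5186 + 5 = 4.967
ΔM = M_A − M_B = 6.473 − (4.967) = 1.506; smaller M is more luminous → Star B.
L ratio = 10^(0.4 |ΔM|) = 10^0.602 = 4.003

Star B is more luminous, by a factor of 4.00.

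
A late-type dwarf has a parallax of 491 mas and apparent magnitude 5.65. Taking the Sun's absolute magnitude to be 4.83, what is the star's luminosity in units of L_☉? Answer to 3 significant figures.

L/L_☉ ≈ 0.0195

d = 1/p = 1000/491 mas = 2.037 pc
M = m − 5 log₁₀ d + 5 = 5.65 − 5·0.3089 + 5 = 9.105
M − M_☉ = 9.105 − 4.83 = 4.275
L/L_☉ = 10^(−0.4 × 4.275) = 0.01949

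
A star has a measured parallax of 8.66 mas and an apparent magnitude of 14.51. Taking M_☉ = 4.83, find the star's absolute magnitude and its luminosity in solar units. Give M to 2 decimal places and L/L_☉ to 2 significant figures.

d = 1/p = 1000/8.66 mas = 115.5 pc
M = m − 5 log₁₀ d + 5 = 14.51 − 5·2.0625 + 5 = 9.198
M − M_☉ = 9.198 − 4.83 = 4.368
L/L_☉ = 10^(−0.4 × 4.368) = 0.01790

M ≈ 9.20; L/L_☉ ≈ 0.018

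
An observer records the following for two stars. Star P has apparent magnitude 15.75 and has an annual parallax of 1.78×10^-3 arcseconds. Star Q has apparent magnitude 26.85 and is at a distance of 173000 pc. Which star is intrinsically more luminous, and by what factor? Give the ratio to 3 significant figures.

Star Q is more luminous, by a factor of 3.44.

Star P: d = 1/p = 1/1.78×10^-3″ = 561.8 pc
Star P: M = m − 5 log₁₀ d + 5 = 15.75 − 5·2.7496 + 5 = 7.002
Star Q: M = m − 5 log₁₀ d + 5 = 26.85 − 5·5.2380 + 5 = 5.660
ΔM = M_P − M_Q = 7.002 − (5.660) = 1.342; smaller M is more luminous → Star Q.
L ratio = 10^(0.4 |ΔM|) = 10^0.537 = 3.443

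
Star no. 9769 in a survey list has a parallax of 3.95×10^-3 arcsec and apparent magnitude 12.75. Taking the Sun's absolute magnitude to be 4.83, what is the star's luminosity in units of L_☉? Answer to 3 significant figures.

d = 1/p = 1/3.95×10^-3″ = 253.2 pc
M = m − 5 log₁₀ d + 5 = 12.75 − 5·2.4034 + 5 = 5.733
M − M_☉ = 5.733 − 4.83 = 0.903
L/L_☉ = 10^(−0.4 × 0.903) = 0.4353

L/L_☉ ≈ 0.435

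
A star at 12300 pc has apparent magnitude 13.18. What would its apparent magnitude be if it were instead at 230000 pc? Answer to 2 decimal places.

m ≈ 19.54

Flux ∝ 1/d², so Δm = 5 log₁₀(d₂/d₁) = 5 log₁₀(230000/12300) = 6.359
m₂ = m₁ + Δm = 13.18 + (6.359) = 19.539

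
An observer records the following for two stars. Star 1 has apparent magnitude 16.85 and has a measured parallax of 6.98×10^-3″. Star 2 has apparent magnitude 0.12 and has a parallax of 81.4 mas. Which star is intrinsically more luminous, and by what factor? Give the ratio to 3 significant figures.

Star 2 is more luminous, by a factor of 36200.

Star 1: d = 1/p = 1/6.98×10^-3″ = 143.3 pc
Star 1: M = m − 5 log₁₀ d + 5 = 16.85 − 5·2.1561 + 5 = 11.069
Star 2: p = 81.4 mas = 0.0814″ → d = 1/p = 12.29 pc
Star 2: M = m − 5 log₁₀ d + 5 = 0.12 − 5·1.0894 + 5 = -0.327
ΔM = M_1 − M_2 = 11.069 − (-0.327) = 11.396; smaller M is more luminous → Star 2.
L ratio = 10^(0.4 |ΔM|) = 10^4.558 = 36180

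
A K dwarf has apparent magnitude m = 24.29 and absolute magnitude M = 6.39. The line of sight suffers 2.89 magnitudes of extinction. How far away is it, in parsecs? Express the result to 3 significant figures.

d ≈ 10000 pc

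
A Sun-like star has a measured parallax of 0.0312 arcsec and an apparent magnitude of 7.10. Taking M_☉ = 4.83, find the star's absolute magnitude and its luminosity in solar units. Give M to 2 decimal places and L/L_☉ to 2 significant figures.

d = 1/p = 1/0.0312″ = 32.05 pc
M = m − 5 log₁₀ d + 5 = 7.10 − 5·1.5058 + 5 = 4.571
M − M_☉ = 4.571 − 4.83 = -0.259
L/L_☉ = 10^(−0.4 × -0.259) = 1.270

M ≈ 4.57; L/L_☉ ≈ 1.3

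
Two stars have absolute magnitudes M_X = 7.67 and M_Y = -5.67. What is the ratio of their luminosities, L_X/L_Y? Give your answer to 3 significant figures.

L_X/L_Y ≈ 4.61×10^-6

ΔM = M_X − M_Y = 13.34
L_X/L_Y = 10^(−0.4 ΔM) = 10^-5.336 = 4.613×10^-6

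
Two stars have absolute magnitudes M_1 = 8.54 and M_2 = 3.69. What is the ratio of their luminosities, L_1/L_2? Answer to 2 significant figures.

L_1/L_2 ≈ 0.011

ΔM = M_1 − M_2 = 4.85
L_1/L_2 = 10^(−0.4 ΔM) = 10^-1.940 = 0.01148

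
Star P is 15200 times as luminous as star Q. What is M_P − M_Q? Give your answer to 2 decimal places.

Pogson: ΔM = −2.5 log₁₀(ratio) = −2.5 log₁₀(15200) = −2.5 × 4.1818 = -10.455
Star P is brighter, so it has the smaller magnitude: the difference is negative.

M_P − M_Q ≈ -10.45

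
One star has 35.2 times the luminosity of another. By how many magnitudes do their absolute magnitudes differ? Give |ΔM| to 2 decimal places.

Pogson: ΔM = −2.5 log₁₀(ratio) = −2.5 log₁₀(35.2) = −2.5 × 1.5465 = -3.866

|ΔM| ≈ 3.87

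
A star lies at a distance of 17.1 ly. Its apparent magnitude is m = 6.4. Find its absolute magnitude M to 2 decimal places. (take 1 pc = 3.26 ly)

d = 17.1 ly / 3.26 = 5.245 pc
5 log₁₀(d/10 pc) = 5 log₁₀(5.245) − 5 = -1.401
M = m − 5 log₁₀(d/10) = 6.4 + 1.401 = 7.801

M ≈ 7.80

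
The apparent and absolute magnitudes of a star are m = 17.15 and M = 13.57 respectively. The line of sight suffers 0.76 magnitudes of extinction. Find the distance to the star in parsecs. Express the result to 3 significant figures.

d ≈ 36.6 pc

m − M = 5 log₁₀(d/10 pc) + A  ⇒  17.15 − (13.57) − 0.76 = 5 log₁₀(d/10)
2.820 = 5 log₁₀(d/10)
log₁₀ d = (m − M − A)/5 + 1 = 1.5640
d = 10^1.5640 = 36.64 pc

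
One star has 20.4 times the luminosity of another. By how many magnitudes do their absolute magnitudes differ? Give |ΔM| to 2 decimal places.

|ΔM| ≈ 3.27

Pogson: ΔM = −2.5 log₁₀(ratio) = −2.5 log₁₀(20.4) = −2.5 × 1.3096 = -3.274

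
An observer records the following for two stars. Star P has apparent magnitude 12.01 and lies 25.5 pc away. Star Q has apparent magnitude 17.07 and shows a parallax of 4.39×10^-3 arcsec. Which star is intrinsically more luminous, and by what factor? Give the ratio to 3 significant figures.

Star P is more luminous, by a factor of 1.32.

Star P: M = m − 5 log₁₀ d + 5 = 12.01 − 5·1.4065 + 5 = 9.977
Star Q: d = 1/p = 1/4.39×10^-3″ = 227.8 pc
Star Q: M = m − 5 log₁₀ d + 5 = 17.07 − 5·2.3575 + 5 = 10.282
ΔM = M_P − M_Q = 9.977 − (10.282) = -0.305; smaller M is more luminous → Star P.
L ratio = 10^(0.4 |ΔM|) = 10^0.122 = 1.324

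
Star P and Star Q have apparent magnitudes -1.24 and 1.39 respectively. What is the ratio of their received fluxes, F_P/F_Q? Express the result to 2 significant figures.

F_P/F_Q ≈ 11

Magnitude difference = -2.63
Flux ratio = 10^(−0.4 Δm) = 10^(−0.4 × -2.63) = 10^1.052 = 11.27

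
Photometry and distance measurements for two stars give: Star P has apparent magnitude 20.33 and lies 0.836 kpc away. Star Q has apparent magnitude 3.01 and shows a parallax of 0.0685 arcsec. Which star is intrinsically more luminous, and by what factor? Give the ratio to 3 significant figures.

Star Q is more luminous, by a factor of 2580.

Star P: d = 0.836 kpc = 836.0 pc
Star P: M = m − 5 log₁₀ d + 5 = 20.33 − 5·2.9222 + 5 = 10.719
Star Q: d = 1/p = 1/0.0685″ = 14.60 pc
Star Q: M = m − 5 log₁₀ d + 5 = 3.01 − 5·1.1643 + 5 = 2.188
ΔM = M_P − M_Q = 10.719 − (2.188) = 8.531; smaller M is more luminous → Star Q.
L ratio = 10^(0.4 |ΔM|) = 10^3.412 = 2583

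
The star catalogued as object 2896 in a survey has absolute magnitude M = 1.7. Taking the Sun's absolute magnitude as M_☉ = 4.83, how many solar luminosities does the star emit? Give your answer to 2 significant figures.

M − M_☉ = 1.7 − 4.83 = -3.130
L/L_☉ = 10^(−0.4 (M − M_☉)) = 10^1.252 = 17.86

L/L_☉ ≈ 18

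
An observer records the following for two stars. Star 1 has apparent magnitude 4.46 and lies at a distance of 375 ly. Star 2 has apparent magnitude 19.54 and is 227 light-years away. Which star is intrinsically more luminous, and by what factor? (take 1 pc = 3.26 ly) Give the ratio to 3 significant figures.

Star 1 is more luminous, by a factor of 2.94×10^6.

Star 1: d = 375 ly / 3.26 = 115.0 pc
Star 1: M = m − 5 log₁₀ d + 5 = 4.46 − 5·2.0608 + 5 = -0.844
Star 2: d = 227 ly / 3.26 = 69.63 pc
Star 2: M = m − 5 log₁₀ d + 5 = 19.54 − 5·1.8428 + 5 = 15.326
ΔM = M_1 − M_2 = -0.844 − (15.326) = -16.170; smaller M is more luminous → Star 1.
L ratio = 10^(0.4 |ΔM|) = 10^6.468 = 2.938×10^6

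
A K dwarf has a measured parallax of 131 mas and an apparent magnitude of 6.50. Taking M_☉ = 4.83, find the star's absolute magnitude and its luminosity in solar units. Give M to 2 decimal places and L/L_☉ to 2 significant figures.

M ≈ 7.09; L/L_☉ ≈ 0.13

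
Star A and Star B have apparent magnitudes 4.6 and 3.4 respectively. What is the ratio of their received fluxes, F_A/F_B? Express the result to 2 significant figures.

F_A/F_B ≈ 0.33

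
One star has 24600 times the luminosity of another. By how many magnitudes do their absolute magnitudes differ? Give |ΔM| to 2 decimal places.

Pogson: ΔM = −2.5 log₁₀(ratio) = −2.5 log₁₀(24600) = −2.5 × 4.3909 = -10.977

|ΔM| ≈ 10.98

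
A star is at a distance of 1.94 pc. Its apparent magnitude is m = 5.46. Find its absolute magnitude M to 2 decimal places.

5 log₁₀(d/10 pc) = 5 log₁₀(1.940) − 5 = -3.561
M = m − 5 log₁₀(d/10) = 5.46 + 3.561 = 9.021

M ≈ 9.02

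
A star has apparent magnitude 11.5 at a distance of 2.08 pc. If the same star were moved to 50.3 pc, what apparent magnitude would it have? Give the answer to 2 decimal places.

m ≈ 18.42

Flux ∝ 1/d², so Δm = 5 log₁₀(d₂/d₁) = 5 log₁₀(50.3/2.08) = 6.918
m₂ = m₁ + Δm = 11.5 + (6.918) = 18.418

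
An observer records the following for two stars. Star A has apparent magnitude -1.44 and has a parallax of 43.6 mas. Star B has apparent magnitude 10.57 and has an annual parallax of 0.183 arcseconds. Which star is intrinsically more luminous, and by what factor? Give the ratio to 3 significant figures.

Star A: p = 43.6 mas = 0.0436″ → d = 1/p = 22.94 pc
Star A: M = m − 5 log₁₀ d + 5 = -1.44 − 5·1.3605 + 5 = -3.243
Star B: d = 1/p = 1/0.183″ = 5.464 pc
Star B: M = m − 5 log₁₀ d + 5 = 10.57 − 5·0.7375 + 5 = 11.882
ΔM = M_A − M_B = -3.243 − (11.882) = -15.125; smaller M is more luminous → Star A.
L ratio = 10^(0.4 |ΔM|) = 10^6.050 = 1.122×10^6

Star A is more luminous, by a factor of 1.12×10^6.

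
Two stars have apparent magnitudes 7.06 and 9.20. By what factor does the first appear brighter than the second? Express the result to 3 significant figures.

Magnitude difference = -2.14
Flux ratio = 10^(−0.4 Δm) = 10^(−0.4 × -2.14) = 10^0.856 = 7.178

7.18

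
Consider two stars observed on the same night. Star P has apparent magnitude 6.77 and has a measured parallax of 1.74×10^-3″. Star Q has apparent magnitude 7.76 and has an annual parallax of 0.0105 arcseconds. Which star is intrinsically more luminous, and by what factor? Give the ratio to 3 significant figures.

Star P is more luminous, by a factor of 90.6.

Star P: d = 1/p = 1/1.74×10^-3″ = 574.7 pc
Star P: M = m − 5 log₁₀ d + 5 = 6.77 − 5·2.7595 + 5 = -2.027
Star Q: d = 1/p = 1/0.0105″ = 95.24 pc
Star Q: M = m − 5 log₁₀ d + 5 = 7.76 − 5·1.9788 + 5 = 2.866
ΔM = M_P − M_Q = -2.027 − (2.866) = -4.893; smaller M is more luminous → Star P.
L ratio = 10^(0.4 |ΔM|) = 10^1.957 = 90.63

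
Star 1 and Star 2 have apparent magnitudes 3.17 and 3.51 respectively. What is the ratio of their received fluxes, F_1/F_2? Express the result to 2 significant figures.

F_1/F_2 ≈ 1.4

Magnitude difference = -0.34
Flux ratio = 10^(−0.4 Δm) = 10^(−0.4 × -0.34) = 10^0.136 = 1.368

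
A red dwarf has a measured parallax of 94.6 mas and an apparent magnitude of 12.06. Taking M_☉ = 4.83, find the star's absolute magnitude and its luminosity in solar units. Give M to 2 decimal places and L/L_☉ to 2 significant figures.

d = 1/p = 1000/94.6 mas = 10.57 pc
M = m − 5 log₁₀ d + 5 = 12.06 − 5·1.0241 + 5 = 11.939
M − M_☉ = 11.939 − 4.83 = 7.109
L/L_☉ = 10^(−0.4 × 7.109) = 1.433×10^-3

M ≈ 11.94; L/L_☉ ≈ 1.4×10^-3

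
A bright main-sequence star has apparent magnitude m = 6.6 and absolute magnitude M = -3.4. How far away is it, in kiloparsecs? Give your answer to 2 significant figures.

d ≈ 1.0 kpc

Distance modulus: m − M = 6.6 − (-3.4) = 10.000
m − M = 5 log₁₀ d − 5
log₁₀ d = (m − M)/5 + 1 = 3.0000
d = 10^3.0000 = 1000 pc
= 1.000 kpc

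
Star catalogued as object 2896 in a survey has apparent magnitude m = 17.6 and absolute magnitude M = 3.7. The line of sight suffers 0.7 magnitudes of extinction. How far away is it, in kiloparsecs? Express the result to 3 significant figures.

d ≈ 4.37 kpc

m − M = 5 log₁₀(d/10 pc) + A  ⇒  17.6 − (3.7) − 0.7 = 5 log₁₀(d/10)
13.200 = 5 log₁₀(d/10)
log₁₀ d = (m − M − A)/5 + 1 = 3.6400
d = 10^3.6400 = 4365 pc
= 4.365 kpc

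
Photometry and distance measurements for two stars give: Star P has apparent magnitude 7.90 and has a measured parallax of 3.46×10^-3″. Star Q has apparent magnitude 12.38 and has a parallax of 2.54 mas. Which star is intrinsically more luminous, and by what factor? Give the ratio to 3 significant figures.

Star P: d = 1/p = 1/3.46×10^-3″ = 289.0 pc
Star P: M = m − 5 log₁₀ d + 5 = 7.90 − 5·2.4609 + 5 = 0.595
Star Q: p = 2.54 mas = 2.54×10^-3″ → d = 1/p = 393.7 pc
Star Q: M = m − 5 log₁₀ d + 5 = 12.38 − 5·2.5952 + 5 = 4.404
ΔM = M_P − M_Q = 0.595 − (4.404) = -3.809; smaller M is more luminous → Star P.
L ratio = 10^(0.4 |ΔM|) = 10^1.524 = 33.38

Star P is more luminous, by a factor of 33.4.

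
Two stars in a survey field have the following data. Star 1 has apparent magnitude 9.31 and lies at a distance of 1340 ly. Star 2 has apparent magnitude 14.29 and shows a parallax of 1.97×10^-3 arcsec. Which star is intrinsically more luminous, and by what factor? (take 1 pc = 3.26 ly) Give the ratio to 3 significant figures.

Star 1 is more luminous, by a factor of 64.4.

Star 1: d = 1340 ly / 3.26 = 411.0 pc
Star 1: M = m − 5 log₁₀ d + 5 = 9.31 − 5·2.6139 + 5 = 1.241
Star 2: d = 1/p = 1/1.97×10^-3″ = 507.6 pc
Star 2: M = m − 5 log₁₀ d + 5 = 14.29 − 5·2.7055 + 5 = 5.762
ΔM = M_1 − M_2 = 1.241 − (5.762) = -4.522; smaller M is more luminous → Star 1.
L ratio = 10^(0.4 |ΔM|) = 10^1.809 = 64.37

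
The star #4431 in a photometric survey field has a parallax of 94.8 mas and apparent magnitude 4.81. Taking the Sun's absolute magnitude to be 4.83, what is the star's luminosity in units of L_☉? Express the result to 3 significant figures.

d = 1/p = 1000/94.8 mas = 10.55 pc
M = m − 5 log₁₀ d + 5 = 4.81 − 5·1.0232 + 5 = 4.694
M − M_☉ = 4.694 − 4.83 = -0.136
L/L_☉ = 10^(−0.4 × -0.136) = 1.133

L/L_☉ ≈ 1.13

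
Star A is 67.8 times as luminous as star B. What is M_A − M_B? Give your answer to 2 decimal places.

M_A − M_B ≈ -4.58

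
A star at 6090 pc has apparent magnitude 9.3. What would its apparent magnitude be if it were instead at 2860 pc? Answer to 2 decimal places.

m ≈ 7.66

Flux ∝ 1/d², so Δm = 5 log₁₀(d₂/d₁) = 5 log₁₀(2860/6090) = -1.641
m₂ = m₁ + Δm = 9.3 + (-1.641) = 7.659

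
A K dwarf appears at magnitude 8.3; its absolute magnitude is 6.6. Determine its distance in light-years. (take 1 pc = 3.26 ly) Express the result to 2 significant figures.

Distance modulus: m − M = 8.3 − (6.6) = 1.700
m − M = 5 log₁₀ d − 5
log₁₀ d = (m − M)/5 + 1 = 1.3400
d = 10^1.3400 = 21.88 pc
= 71.32 ly

d ≈ 71 ly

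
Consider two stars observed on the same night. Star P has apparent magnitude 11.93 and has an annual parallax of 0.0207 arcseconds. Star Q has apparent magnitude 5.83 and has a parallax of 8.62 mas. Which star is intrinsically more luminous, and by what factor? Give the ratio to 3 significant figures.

Star P: d = 1/p = 1/0.0207″ = 48.31 pc
Star P: M = m − 5 log₁₀ d + 5 = 11.93 − 5·1.6840 + 5 = 8.510
Star Q: p = 8.62 mas = 8.62×10^-3″ → d = 1/p = 116.0 pc
Star Q: M = m − 5 log₁₀ d + 5 = 5.83 − 5·2.0645 + 5 = 0.508
ΔM = M_P − M_Q = 8.510 − (0.508) = 8.002; smaller M is more luminous → Star Q.
L ratio = 10^(0.4 |ΔM|) = 10^3.201 = 1588

Star Q is more luminous, by a factor of 1590.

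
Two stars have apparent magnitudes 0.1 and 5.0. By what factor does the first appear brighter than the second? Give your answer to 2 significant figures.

Δm = 0.1 − (5.0) = -4.9
Flux ratio = 10^(−0.4 Δm) = 10^(−0.4 × -4.9) = 10^1.960 = 91.20

91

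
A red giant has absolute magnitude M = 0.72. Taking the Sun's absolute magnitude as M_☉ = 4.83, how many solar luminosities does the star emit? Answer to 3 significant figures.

L/L_☉ ≈ 44.1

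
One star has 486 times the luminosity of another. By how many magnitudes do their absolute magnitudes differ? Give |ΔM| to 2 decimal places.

|ΔM| ≈ 6.72

Pogson: ΔM = −2.5 log₁₀(ratio) = −2.5 log₁₀(486) = −2.5 × 2.6866 = -6.717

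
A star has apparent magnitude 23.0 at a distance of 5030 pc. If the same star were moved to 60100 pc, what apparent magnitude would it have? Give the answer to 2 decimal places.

Flux ∝ 1/d², so Δm = 5 log₁₀(d₂/d₁) = 5 log₁₀(60100/5030) = 5.387
m₂ = m₁ + Δm = 23.0 + (5.387) = 28.387

m ≈ 28.39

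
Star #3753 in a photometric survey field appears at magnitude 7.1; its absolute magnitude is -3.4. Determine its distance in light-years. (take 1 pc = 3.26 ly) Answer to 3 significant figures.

d ≈ 4100 ly

μ = m − M = 10.500
m − M = 5 log₁₀ d − 5
log₁₀ d = (m − M)/5 + 1 = 3.1000
d = 10^3.1000 = 1259 pc
= 4104 ly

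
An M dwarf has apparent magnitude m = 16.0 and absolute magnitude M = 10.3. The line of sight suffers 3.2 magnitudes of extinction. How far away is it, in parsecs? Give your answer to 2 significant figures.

m − M = 5 log₁₀(d/10 pc) + A  ⇒  16.0 − (10.3) − 3.2 = 5 log₁₀(d/10)
2.500 = 5 log₁₀(d/10)
log₁₀ d = (m − M − A)/5 + 1 = 1.5000
d = 10^1.5000 = 31.62 pc

d ≈ 32 pc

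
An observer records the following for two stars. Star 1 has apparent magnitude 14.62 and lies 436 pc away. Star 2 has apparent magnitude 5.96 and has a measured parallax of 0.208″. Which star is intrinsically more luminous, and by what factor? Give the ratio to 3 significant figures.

Star 1 is more luminous, by a factor of 2.83.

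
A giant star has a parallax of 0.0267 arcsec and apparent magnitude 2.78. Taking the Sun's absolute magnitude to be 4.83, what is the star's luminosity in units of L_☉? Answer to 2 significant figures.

L/L_☉ ≈ 93

d = 1/p = 1/0.0267″ = 37.45 pc
M = m − 5 log₁₀ d + 5 = 2.78 − 5·1.5735 + 5 = -0.087
M − M_☉ = -0.087 − 4.83 = -4.917
L/L_☉ = 10^(−0.4 × -4.917) = 92.68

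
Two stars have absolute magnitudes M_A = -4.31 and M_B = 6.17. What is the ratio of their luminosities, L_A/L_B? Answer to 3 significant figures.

ΔM = M_A − M_B = -10.48
L_A/L_B = 10^(−0.4 ΔM) = 10^4.192 = 15560

L_A/L_B ≈ 15600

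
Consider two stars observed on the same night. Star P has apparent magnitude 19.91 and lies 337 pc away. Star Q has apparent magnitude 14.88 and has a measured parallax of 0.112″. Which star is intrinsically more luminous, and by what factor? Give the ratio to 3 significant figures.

Star P: M = m − 5 log₁₀ d + 5 = 19.91 − 5·2.5276 + 5 = 12.272
Star Q: d = 1/p = 1/0.112″ = 8.929 pc
Star Q: M = m − 5 log₁₀ d + 5 = 14.88 − 5·0.9508 + 5 = 15.126
ΔM = M_P − M_Q = 12.272 − (15.126) = -2.854; smaller M is more luminous → Star P.
L ratio = 10^(0.4 |ΔM|) = 10^1.142 = 13.86

Star P is more luminous, by a factor of 13.9.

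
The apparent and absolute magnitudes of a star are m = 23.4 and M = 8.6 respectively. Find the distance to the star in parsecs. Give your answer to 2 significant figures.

d ≈ 9100 pc

Distance modulus: m − M = 23.4 − (8.6) = 14.800
m − M = 5 log₁₀ d − 5
log₁₀ d = (m − M)/5 + 1 = 3.9600
d = 10^3.9600 = 9120 pc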